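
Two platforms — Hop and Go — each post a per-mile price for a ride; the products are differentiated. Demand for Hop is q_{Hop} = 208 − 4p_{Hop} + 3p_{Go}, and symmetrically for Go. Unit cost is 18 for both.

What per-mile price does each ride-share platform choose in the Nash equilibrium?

56

Hop's profit: π = (p_{Hop} − 18)(208 − 4p_{Hop} + 3p_{Go}).
∂π/∂p_{Hop} = 280 − 8p_{Hop} + 3p_{Go} = 0 ⇒ p_{Hop} = 35 + 0.375p_{Go}.
The game is symmetric, so in equilibrium p_{Go} = p_{Hop}: the reaction function gives 0.625p_{Hop} = 35, hence p_{Hop} = 56.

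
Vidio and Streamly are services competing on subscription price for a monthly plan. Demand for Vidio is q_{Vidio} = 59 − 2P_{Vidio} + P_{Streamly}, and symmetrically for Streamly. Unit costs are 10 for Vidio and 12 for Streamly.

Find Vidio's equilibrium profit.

Vidio's profit: π = (P_{Vidio} − 10)(59 − 2P_{Vidio} + P_{Streamly}).
∂π/∂P_{Vidio} = 79 − 4P_{Vidio} + P_{Streamly} = 0 ⇒ P_{Vidio} = 19.75 + 0.25P_{Streamly}.
Similarly P_{Streamly} = 20.75 + 0.25P_{Vidio}.
Plugging P_{Streamly} into Vidio's best response: P_{Vidio} = 19.75 + 0.25(20.75 + 0.25P_{Vidio}) ⇒ 0.9375P_{Vidio} = 24.9375, so P_{Vidio} = 26.6.
Then P_{Streamly} = 20.75 + 0.25·26.6 = 27.4.
q_{Vidio} = 59 − 2·26.6 + 27.4 = 33.2.
Profit = (26.6 − 10)·33.2 = 551.12.

551.12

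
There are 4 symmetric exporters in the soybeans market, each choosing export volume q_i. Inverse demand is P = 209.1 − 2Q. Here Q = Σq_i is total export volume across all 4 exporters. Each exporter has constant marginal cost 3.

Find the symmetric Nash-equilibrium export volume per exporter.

A representative exporter's profit is π_i = q_i(209.1 − 2Q) − 3q_i, with Q = q_i + Σ_{j≠i} q_j.
First-order condition: 206.1 − 4q_i − 2Σ_{j≠i} q_j = 0.
With identical exporters, set every q_j = q: then 206.1 − 4q − 6q = 0, i.e. q = 206.1/10 = 20.61.

20.61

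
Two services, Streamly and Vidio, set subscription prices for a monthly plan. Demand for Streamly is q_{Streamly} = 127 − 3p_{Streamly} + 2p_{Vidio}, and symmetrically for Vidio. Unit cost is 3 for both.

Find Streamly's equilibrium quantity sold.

Streamly's profit: π = (p_{Streamly} − 3)(127 − 3p_{Streamly} + 2p_{Vidio}).
∂π/∂p_{Streamly} = 136 − 6p_{Streamly} + 2p_{Vidio} = 0 ⇒ p_{Streamly} = 68/3 + (1/3)p_{Vidio}.
The game is symmetric, so in equilibrium p_{Vidio} = p_{Streamly}: the reaction function gives (2/3)p_{Streamly} = 68/3, hence p_{Streamly} = 34.
q_{Streamly} = 127 − 3·34 + 2·34 = 93.

93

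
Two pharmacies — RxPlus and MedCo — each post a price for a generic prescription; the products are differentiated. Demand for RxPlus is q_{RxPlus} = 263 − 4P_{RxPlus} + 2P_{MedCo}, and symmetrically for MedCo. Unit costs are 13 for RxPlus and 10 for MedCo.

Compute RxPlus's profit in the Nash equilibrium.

RxPlus's profit: π = (P_{RxPlus} − 13)(263 − 4P_{RxPlus} + 2P_{MedCo}).
∂π/∂P_{RxPlus} = 315 − 8P_{RxPlus} + 2P_{MedCo} = 0 ⇒ P_{RxPlus} = 39.375 + 0.25P_{MedCo}.
Similarly P_{MedCo} = 37.875 + 0.25P_{RxPlus}.
Plugging P_{MedCo} into RxPlus's best response: P_{RxPlus} = 39.375 + 0.25(37.875 + 0.25P_{RxPlus}) ⇒ 0.9375P_{RxPlus} = 1563/32, so P_{RxPlus} = 52.1.
Then P_{MedCo} = 37.875 + 0.25·52.1 = 50.9.
q_{RxPlus} = 263 − 4·52.1 + 2·50.9 = 156.4.
Profit = (52.1 − 13)·156.4 = 6115.24.

6115.24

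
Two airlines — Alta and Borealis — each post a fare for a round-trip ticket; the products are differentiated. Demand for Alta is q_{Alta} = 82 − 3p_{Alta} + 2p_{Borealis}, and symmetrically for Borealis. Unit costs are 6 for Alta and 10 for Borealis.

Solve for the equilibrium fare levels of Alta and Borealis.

25.75, 27.25

Alta's profit: π = (p_{Alta} − 6)(82 − 3p_{Alta} + 2p_{Borealis}).
∂π/∂p_{Alta} = 100 − 6p_{Alta} + 2p_{Borealis} = 0 ⇒ p_{Alta} = 50/3 + (1/3)p_{Borealis}.
Similarly p_{Borealis} = 56/3 + (1/3)p_{Alta}.
Plugging p_{Borealis} into Alta's best response: p_{Alta} = 50/3 + (1/3)(56/3 + (1/3)p_{Alta}) ⇒ (8/9)p_{Alta} = 206/9, so p_{Alta} = 25.75.
Then p_{Borealis} = 56/3 + (1/3)·25.75 = 27.25.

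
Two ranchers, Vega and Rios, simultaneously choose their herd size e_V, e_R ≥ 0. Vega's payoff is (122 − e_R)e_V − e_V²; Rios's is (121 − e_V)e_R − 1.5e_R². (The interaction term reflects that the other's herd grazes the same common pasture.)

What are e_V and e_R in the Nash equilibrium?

Expanding Vega's payoff: 122e_V − e_Re_V − e_V².
∂π/∂e_V = 122 − e_R − 2e_V = 0, so e_V = 61 − 0.5e_R.
Likewise for Rios: e_R = 121/3 − (1/3)e_V.
Substituting the second reaction function into the first: e_V = 61 − 0.5(121/3 − (1/3)e_V), which gives (5/6)e_V = 245/6 ⇒ e_V = 49.
Then e_R = 121/3 − (1/3)·49 = 24.

49, 24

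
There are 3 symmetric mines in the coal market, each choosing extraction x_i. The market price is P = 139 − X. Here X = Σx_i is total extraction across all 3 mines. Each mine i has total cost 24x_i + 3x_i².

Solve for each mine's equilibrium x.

11.5

A representative mine's profit is π_i = x_i(139 − X) − 24x_i − 3x_i², with X = x_i + Σ_{j≠i} x_j.
First-order condition: 115 − 8x_i − Σ_{j≠i} x_j = 0.
Imposing symmetry (x_j = x for all j) turns Σ_{j≠i} x_j into 2x, so 115 = 10x and x = 11.5.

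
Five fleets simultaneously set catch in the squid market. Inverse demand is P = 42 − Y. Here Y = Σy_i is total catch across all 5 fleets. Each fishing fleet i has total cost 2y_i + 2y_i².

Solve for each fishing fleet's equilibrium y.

A representative fishing fleet's profit is π_i = y_i(42 − Y) − 2y_i − 2y_i², with Y = y_i + Σ_{j≠i} y_j.
First-order condition: 40 − 6y_i − Σ_{j≠i} y_j = 0.
Imposing symmetry (y_j = y for all j) turns Σ_{j≠i} y_j into 4y, so 40 = 10y and y = 4.

4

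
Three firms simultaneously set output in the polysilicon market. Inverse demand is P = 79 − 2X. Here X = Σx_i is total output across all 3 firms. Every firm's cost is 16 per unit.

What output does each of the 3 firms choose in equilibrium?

A representative firm's profit is π_i = x_i(79 − 2X) − 16x_i, with X = x_i + Σ_{j≠i} x_j.
First-order condition: 63 − 4x_i − 2Σ_{j≠i} x_j = 0.
In a symmetric equilibrium every firm chooses the same x, so Σ_{j≠i} x_j = 2x. The condition becomes 63 − 8x = 0, giving x = 63/8 = 7.875.

7.875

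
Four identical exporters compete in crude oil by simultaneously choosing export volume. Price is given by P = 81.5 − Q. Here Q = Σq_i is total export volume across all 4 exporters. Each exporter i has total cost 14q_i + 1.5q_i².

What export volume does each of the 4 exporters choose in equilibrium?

8.4375

A representative exporter's profit is π_i = q_i(81.5 − Q) − 14q_i − 1.5q_i², with Q = q_i + Σ_{j≠i} q_j.
First-order condition: 67.5 − 5q_i − Σ_{j≠i} q_j = 0.
In a symmetric equilibrium every exporter chooses the same q, so Σ_{j≠i} q_j = 3q. The condition becomes 67.5 − 8q = 0, giving q = 67.5/8 = 8.4375.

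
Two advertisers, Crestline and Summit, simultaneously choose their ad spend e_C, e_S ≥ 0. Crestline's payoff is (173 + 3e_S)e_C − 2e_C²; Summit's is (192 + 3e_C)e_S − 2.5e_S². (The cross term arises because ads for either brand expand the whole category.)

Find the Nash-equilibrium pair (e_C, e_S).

131, 117

Expanding Crestline's payoff: 173e_C + 3e_Se_C − 2e_C².
∂π/∂e_C = 173 + 3e_S − 4e_C = 0, so e_C = 43.25 + 0.75e_S.
Likewise for Summit: e_S = 38.4 + 0.6e_C.
Substituting the second reaction function into the first: e_C = 43.25 + 0.75(38.4 + 0.6e_C), which gives 0.55e_C = 72.05 ⇒ e_C = 131.
Then e_S = 38.4 + 0.6·131 = 117.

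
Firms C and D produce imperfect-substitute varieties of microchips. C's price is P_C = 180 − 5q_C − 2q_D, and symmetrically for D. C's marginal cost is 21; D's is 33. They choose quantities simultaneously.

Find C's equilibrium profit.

911.25

Firm C's profit: π = q_C(180 − 5q_C − 2q_D) − 21q_C.
∂π/∂q_C = 159 − 10q_C − 2q_D = 0 ⇒ q_C = 15.9 − 0.2q_D.
Similarly q_D = 14.7 − 0.2q_C.
Substituting the second reaction function into the first: q_C = 15.9 − 0.2(14.7 − 0.2q_C), which gives 0.96q_C = 12.96 ⇒ q_C = 13.5.
Then q_D = 14.7 − 0.2·13.5 = 12.
P_C = 180 − 5·13.5 − 2·12 = 88.5.
Profit = (88.5 − 21)·13.5 = 911.25.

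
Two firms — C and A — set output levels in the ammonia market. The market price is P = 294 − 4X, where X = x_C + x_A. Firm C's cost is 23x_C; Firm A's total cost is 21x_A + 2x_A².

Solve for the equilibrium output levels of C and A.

27, 13.75

Firm C's profit: π = x_C(294 − 4(x_C + x_A)) − 23x_C.
∂π/∂x_C = 271 − 8x_C − 4x_A = 0, so x_C = 33.875 − 0.5x_A.
For A: ∂π/∂x_A = 273 − 12x_A − 4x_C = 0 ⇒ x_A = 22.75 − (1/3)x_C.
Plugging x_A into C's best response: x_C = 33.875 − 0.5(22.75 − (1/3)x_C) ⇒ (5/6)x_C = 22.5, so x_C = 27.
Then x_A = 22.75 − (1/3)·27 = 13.75.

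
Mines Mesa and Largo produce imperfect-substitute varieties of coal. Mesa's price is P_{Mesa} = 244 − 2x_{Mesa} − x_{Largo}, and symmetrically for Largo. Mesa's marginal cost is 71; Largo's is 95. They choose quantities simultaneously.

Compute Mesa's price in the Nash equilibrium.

143.4

Mine Mesa's profit: π = x_{Mesa}(244 − 2x_{Mesa} − x_{Largo}) − 71x_{Mesa}.
∂π/∂x_{Mesa} = 173 − 4x_{Mesa} − x_{Largo} = 0 ⇒ x_{Mesa} = 43.25 − 0.25x_{Largo}.
Similarly x_{Largo} = 37.25 − 0.25x_{Mesa}.
Plugging x_{Largo} into Mesa's best response: x_{Mesa} = 43.25 − 0.25(37.25 − 0.25x_{Mesa}) ⇒ 0.9375x_{Mesa} = 33.9375, so x_{Mesa} = 36.2.
Then x_{Largo} = 37.25 − 0.25·36.2 = 28.2.
P_{Mesa} = 244 − 2·36.2 − 28.2 = 143.4.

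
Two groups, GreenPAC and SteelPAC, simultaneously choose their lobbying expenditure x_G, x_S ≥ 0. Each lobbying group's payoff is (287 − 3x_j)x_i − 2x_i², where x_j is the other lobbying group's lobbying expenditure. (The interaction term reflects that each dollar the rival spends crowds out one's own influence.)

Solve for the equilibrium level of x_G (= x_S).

GreenPAC's payoff is (287 − 3x_S)x_G − 2x_G².
∂π/∂x_G = 287 − 3x_S − 4x_G = 0, so x_G = 71.75 − 0.75x_S.
By symmetry x_S = x_G; substituting into the reaction function, 1.75x_G = 71.75 and x_G = 41.

41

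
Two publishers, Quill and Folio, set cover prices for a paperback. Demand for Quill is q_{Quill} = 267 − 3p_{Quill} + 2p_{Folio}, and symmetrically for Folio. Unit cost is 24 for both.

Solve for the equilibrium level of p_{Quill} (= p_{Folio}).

84.75

Quill's profit: π = (p_{Quill} − 24)(267 − 3p_{Quill} + 2p_{Folio}).
∂π/∂p_{Quill} = 339 − 6p_{Quill} + 2p_{Folio} = 0 ⇒ p_{Quill} = 56.5 + (1/3)p_{Folio}.
The game is symmetric, so in equilibrium p_{Folio} = p_{Quill}: the reaction function gives (2/3)p_{Quill} = 56.5, hence p_{Quill} = 84.75.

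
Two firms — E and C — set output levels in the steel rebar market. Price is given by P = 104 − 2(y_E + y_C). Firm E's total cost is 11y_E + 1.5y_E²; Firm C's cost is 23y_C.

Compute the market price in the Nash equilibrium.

Firm E's profit: π = y_E(104 − 2(y_E + y_C)) − 11y_E − 1.5y_E².
∂π/∂y_E = 93 − 7y_E − 2y_C = 0, so y_E = 93/7 − (2/7)y_C.
For C: ∂π/∂y_C = 81 − 4y_C − 2y_E = 0 ⇒ y_C = 20.25 − 0.5y_E.
Plugging y_C into E's best response: y_E = 93/7 − (2/7)(20.25 − 0.5y_E) ⇒ (6/7)y_E = 7.5, so y_E = 8.75.
Then y_C = 20.25 − 0.5·8.75 = 15.875.
Equilibrium price: P = 104 − 2·24.625 = 54.75.

54.75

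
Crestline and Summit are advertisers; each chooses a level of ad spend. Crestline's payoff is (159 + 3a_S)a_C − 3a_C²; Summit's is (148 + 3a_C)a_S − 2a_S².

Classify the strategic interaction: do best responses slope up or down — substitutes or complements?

Expanding Crestline's payoff: 159a_C + 3a_Sa_C − 3a_C².
∂π/∂a_C = 159 + 3a_S − 6a_C = 0, so a_C = 26.5 + 0.5a_S.
The best-response slope da_C/da_S = 0.5 > 0: the reaction function is upward-sloping, so the choices are strategic complements.

strategic complements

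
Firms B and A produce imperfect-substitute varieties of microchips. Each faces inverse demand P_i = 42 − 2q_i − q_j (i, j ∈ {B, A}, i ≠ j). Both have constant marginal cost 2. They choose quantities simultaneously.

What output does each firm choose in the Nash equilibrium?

Firm B's profit: π = q_B(42 − 2q_B − q_A) − 2q_B.
∂π/∂q_B = 40 − 4q_B − q_A = 0 ⇒ q_B = 10 − 0.25q_A.
The game is symmetric, so in equilibrium q_A = q_B: the reaction function gives 1.25q_B = 10, hence q_B = 8.

8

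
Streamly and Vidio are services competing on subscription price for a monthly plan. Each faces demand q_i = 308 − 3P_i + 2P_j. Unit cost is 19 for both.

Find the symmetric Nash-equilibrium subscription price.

Streamly's profit: π = (P_{Streamly} − 19)(308 − 3P_{Streamly} + 2P_{Vidio}).
∂π/∂P_{Streamly} = 365 − 6P_{Streamly} + 2P_{Vidio} = 0 ⇒ P_{Streamly} = 365/6 + (1/3)P_{Vidio}.
Setting P_{Streamly} = P_{Vidio} in the reaction function: P_{Streamly} = 365/6 + (1/3)P_{Streamly}, so P_{Streamly} = (365/6) / (2/3) = 91.25.

91.25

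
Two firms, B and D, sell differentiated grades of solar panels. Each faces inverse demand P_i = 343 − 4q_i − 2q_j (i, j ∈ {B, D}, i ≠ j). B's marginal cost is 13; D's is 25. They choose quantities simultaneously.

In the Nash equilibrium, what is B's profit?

Firm B's profit: π = q_B(343 − 4q_B − 2q_D) − 13q_B.
∂π/∂q_B = 330 − 8q_B − 2q_D = 0 ⇒ q_B = 41.25 − 0.25q_D.
Similarly q_D = 39.75 − 0.25q_B.
Plugging q_D into B's best response: q_B = 41.25 − 0.25(39.75 − 0.25q_B) ⇒ 0.9375q_B = 31.3125, so q_B = 33.4.
Then q_D = 39.75 − 0.25·33.4 = 31.4.
P_B = 343 − 4·33.4 − 2·31.4 = 146.6.
Profit = (146.6 − 13)·33.4 = 4462.24.

4462.24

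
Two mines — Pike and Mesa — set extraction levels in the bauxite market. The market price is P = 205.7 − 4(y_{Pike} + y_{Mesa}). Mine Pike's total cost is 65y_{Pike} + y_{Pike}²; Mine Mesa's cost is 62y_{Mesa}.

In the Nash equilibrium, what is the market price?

Mine Pike's profit: π = y_{Pike}(205.7 − 4(y_{Pike} + y_{Mesa})) − 65y_{Pike} − y_{Pike}².
∂π/∂y_{Pike} = 140.7 − 10y_{Pike} − 4y_{Mesa} = 0, so y_{Pike} = 14.07 − 0.4y_{Mesa}.
For Mesa: ∂π/∂y_{Mesa} = 143.7 − 8y_{Mesa} − 4y_{Pike} = 0 ⇒ y_{Mesa} = 17.9625 − 0.5y_{Pike}.
Solving the two reaction functions simultaneously: (1 − (−0.4)(−0.5))y_{Pike} = 14.07 − 0.4·17.9625, so 0.8y_{Pike} = 6.885 and y_{Pike} = 1377/160.
Then y_{Mesa} = 17.9625 − 0.5·(1377/160) = 4371/320.
Equilibrium price: P = 205.7 − 4·(1425/64) = 116.6375.

116.6375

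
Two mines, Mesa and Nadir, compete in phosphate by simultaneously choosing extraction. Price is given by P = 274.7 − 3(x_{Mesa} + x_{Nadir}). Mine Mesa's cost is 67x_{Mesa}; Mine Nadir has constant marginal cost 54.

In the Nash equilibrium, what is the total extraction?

47.6

Mine Mesa's profit: π = x_{Mesa}(274.7 − 3(x_{Mesa} + x_{Nadir})) − 67x_{Mesa}.
∂π/∂x_{Mesa} = 207.7 − 6x_{Mesa} − 3x_{Nadir} = 0, so x_{Mesa} = 2077/60 − 0.5x_{Nadir}.
By the same steps for Nadir: x_{Nadir} = 2207/60 − 0.5x_{Mesa}.
Substituting the second reaction function into the first: x_{Mesa} = 2077/60 − 0.5(2207/60 − 0.5x_{Mesa}), which gives 0.75x_{Mesa} = 16.225 ⇒ x_{Mesa} = 649/30.
Then x_{Nadir} = 2207/60 − 0.5·(649/30) = 779/30.
Total extraction: 649/30 + 779/30 = 47.6.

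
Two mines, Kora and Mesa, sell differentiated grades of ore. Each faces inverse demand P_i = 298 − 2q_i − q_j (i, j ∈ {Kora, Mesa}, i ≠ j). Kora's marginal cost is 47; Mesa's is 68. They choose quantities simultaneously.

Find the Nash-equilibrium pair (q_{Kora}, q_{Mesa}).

Mine Kora's profit: π = q_{Kora}(298 − 2q_{Kora} − q_{Mesa}) − 47q_{Kora}.
∂π/∂q_{Kora} = 251 − 4q_{Kora} − q_{Mesa} = 0 ⇒ q_{Kora} = 62.75 − 0.25q_{Mesa}.
Similarly q_{Mesa} = 57.5 − 0.25q_{Kora}.
Substituting the second reaction function into the first: q_{Kora} = 62.75 − 0.25(57.5 − 0.25q_{Kora}), which gives 0.9375q_{Kora} = 48.375 ⇒ q_{Kora} = 51.6.
Then q_{Mesa} = 57.5 − 0.25·51.6 = 44.6.

51.6, 44.6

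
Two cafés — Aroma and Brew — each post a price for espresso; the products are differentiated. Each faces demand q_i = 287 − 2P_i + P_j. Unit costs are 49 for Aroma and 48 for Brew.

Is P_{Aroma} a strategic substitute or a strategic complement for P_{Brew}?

strategic complements

Aroma's profit: π = (P_{Aroma} − 49)(287 − 2P_{Aroma} + P_{Brew}).
∂π/∂P_{Aroma} = 385 − 4P_{Aroma} + P_{Brew} = 0 ⇒ P_{Aroma} = 96.25 + 0.25P_{Brew}.
The best-response slope dP_{Aroma}/dP_{Brew} = 0.25 > 0: the reaction function is upward-sloping, so the choices are strategic complements.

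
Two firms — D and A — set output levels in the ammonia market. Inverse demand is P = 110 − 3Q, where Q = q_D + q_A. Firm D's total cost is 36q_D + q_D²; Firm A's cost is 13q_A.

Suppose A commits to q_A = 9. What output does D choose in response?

5.875

Firm D's profit: π = q_D(110 − 3(q_D + q_A)) − 36q_D − q_D².
∂π/∂q_D = 74 − 8q_D − 3q_A = 0, so q_D = 9.25 − 0.375q_A.
At q_A = 9: q_D = 9.25 − 0.375·9 = 5.875.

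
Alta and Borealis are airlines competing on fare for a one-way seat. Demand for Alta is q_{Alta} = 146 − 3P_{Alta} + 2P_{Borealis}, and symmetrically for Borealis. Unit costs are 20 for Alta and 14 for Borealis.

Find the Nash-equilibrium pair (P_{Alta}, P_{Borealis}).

Alta's profit: π = (P_{Alta} − 20)(146 − 3P_{Alta} + 2P_{Borealis}).
∂π/∂P_{Alta} = 206 − 6P_{Alta} + 2P_{Borealis} = 0 ⇒ P_{Alta} = 103/3 + (1/3)P_{Borealis}.
Similarly P_{Borealis} = 94/3 + (1/3)P_{Alta}.
Plugging P_{Borealis} into Alta's best response: P_{Alta} = 103/3 + (1/3)(94/3 + (1/3)P_{Alta}) ⇒ (8/9)P_{Alta} = 403/9, so P_{Alta} = 50.375.
Then P_{Borealis} = 94/3 + (1/3)·50.375 = 48.125.

50.375, 48.125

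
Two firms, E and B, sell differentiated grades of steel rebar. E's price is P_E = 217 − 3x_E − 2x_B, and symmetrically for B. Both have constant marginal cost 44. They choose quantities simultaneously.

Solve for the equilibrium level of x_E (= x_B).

Firm E's profit: π = x_E(217 − 3x_E − 2x_B) − 44x_E.
∂π/∂x_E = 173 − 6x_E − 2x_B = 0 ⇒ x_E = 173/6 − (1/3)x_B.
The game is symmetric, so in equilibrium x_B = x_E: the reaction function gives (4/3)x_E = 173/6, hence x_E = 21.625.

21.625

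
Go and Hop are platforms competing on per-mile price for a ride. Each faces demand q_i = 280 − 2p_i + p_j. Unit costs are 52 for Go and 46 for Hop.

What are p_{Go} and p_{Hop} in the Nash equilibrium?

Go's profit: π = (p_{Go} − 52)(280 − 2p_{Go} + p_{Hop}).
∂π/∂p_{Go} = 384 − 4p_{Go} + p_{Hop} = 0 ⇒ p_{Go} = 96 + 0.25p_{Hop}.
Similarly p_{Hop} = 93 + 0.25p_{Go}.
Solving the two reaction functions simultaneously: (1 − (0.25)(0.25))p_{Go} = 96 + 0.25·93, so 0.9375p_{Go} = 119.25 and p_{Go} = 127.2.
Then p_{Hop} = 93 + 0.25·127.2 = 124.8.

127.2, 124.8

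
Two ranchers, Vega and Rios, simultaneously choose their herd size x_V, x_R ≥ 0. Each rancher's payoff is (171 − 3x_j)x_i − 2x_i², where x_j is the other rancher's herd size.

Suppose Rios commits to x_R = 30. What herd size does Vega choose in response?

20.25

Vega's payoff is (171 − 3x_R)x_V − 2x_V².
∂π/∂x_V = 171 − 3x_R − 4x_V = 0, so x_V = 42.75 − 0.75x_R.
At x_R = 30: x_V = 42.75 − 0.75·30 = 20.25.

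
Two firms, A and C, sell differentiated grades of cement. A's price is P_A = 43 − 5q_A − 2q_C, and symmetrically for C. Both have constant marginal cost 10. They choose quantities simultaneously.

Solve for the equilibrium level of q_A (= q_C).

2.75

Firm A's profit: π = q_A(43 − 5q_A − 2q_C) − 10q_A.
∂π/∂q_A = 33 − 10q_A − 2q_C = 0 ⇒ q_A = 3.3 − 0.2q_C.
Setting q_A = q_C in the reaction function: q_A = 3.3 − 0.2q_A, so q_A = 3.3 / 1.2 = 2.75.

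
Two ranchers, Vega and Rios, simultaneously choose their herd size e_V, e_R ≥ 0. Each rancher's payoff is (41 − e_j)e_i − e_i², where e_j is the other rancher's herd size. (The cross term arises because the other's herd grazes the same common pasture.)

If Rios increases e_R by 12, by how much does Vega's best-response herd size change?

-6

Vega's payoff is (41 − e_R)e_V − e_V².
∂π/∂e_V = 41 − e_R − 2e_V = 0, so e_V = 20.5 − 0.5e_R.
The reaction-function slope is −0.5, so a 12-unit rise in e_R moves e_V by −0.5 × 12 = −6. Vega's best response falls — the actions are strategic substitutes.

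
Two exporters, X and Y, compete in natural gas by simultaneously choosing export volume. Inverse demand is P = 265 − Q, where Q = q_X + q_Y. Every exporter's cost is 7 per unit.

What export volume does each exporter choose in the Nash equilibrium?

86

Exporter X's profit: π = q_X(265 − (q_X + q_Y)) − 7q_X.
∂π/∂q_X = 258 − 2q_X − q_Y = 0, so q_X = 129 − 0.5q_Y.
By symmetry q_Y = q_X; substituting into the reaction function, 1.5q_X = 129 and q_X = 86.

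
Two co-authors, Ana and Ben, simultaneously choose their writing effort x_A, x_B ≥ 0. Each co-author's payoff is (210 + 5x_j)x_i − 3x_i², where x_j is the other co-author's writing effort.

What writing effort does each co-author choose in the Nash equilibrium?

Ana's payoff is (210 + 5x_B)x_A − 3x_A².
∂π/∂x_A = 210 + 5x_B − 6x_A = 0, so x_A = 35 + (5/6)x_B.
By symmetry x_B = x_A; substituting into the reaction function, (1/6)x_A = 35 and x_A = 210.

210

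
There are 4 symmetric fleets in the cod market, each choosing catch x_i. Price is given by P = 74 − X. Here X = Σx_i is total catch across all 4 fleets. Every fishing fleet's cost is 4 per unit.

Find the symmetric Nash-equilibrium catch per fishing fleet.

A representative fishing fleet's profit is π_i = x_i(74 − X) − 4x_i, with X = x_i + Σ_{j≠i} x_j.
First-order condition: 70 − 2x_i − Σ_{j≠i} x_j = 0.
With identical fishing fleets, set every x_j = x: then 70 − 2x − 3x = 0, i.e. x = 70/5 = 14.

14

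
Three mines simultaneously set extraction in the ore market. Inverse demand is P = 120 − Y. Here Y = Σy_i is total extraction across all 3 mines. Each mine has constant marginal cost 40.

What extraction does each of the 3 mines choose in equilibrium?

A representative mine's profit is π_i = y_i(120 − Y) − 40y_i, with Y = y_i + Σ_{j≠i} y_j.
First-order condition: 80 − 2y_i − Σ_{j≠i} y_j = 0.
Imposing symmetry (y_j = y for all j) turns Σ_{j≠i} y_j into 2y, so 80 = 4y and y = 20.

20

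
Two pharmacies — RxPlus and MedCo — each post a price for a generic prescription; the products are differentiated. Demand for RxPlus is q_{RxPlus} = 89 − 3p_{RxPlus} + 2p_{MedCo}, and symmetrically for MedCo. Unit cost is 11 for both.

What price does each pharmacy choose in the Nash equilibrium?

RxPlus's profit: π = (p_{RxPlus} − 11)(89 − 3p_{RxPlus} + 2p_{MedCo}).
∂π/∂p_{RxPlus} = 122 − 6p_{RxPlus} + 2p_{MedCo} = 0 ⇒ p_{RxPlus} = 61/3 + (1/3)p_{MedCo}.
Setting p_{RxPlus} = p_{MedCo} in the reaction function: p_{RxPlus} = 61/3 + (1/3)p_{RxPlus}, so p_{RxPlus} = (61/3) / (2/3) = 30.5.

30.5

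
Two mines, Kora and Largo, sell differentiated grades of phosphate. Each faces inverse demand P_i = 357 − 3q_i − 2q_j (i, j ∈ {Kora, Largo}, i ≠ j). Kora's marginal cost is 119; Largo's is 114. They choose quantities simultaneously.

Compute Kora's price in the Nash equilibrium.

Mine Kora's profit: π = q_{Kora}(357 − 3q_{Kora} − 2q_{Largo}) − 119q_{Kora}.
∂π/∂q_{Kora} = 238 − 6q_{Kora} − 2q_{Largo} = 0 ⇒ q_{Kora} = 119/3 − (1/3)q_{Largo}.
Similarly q_{Largo} = 40.5 − (1/3)q_{Kora}.
Plugging q_{Largo} into Kora's best response: q_{Kora} = 119/3 − (1/3)(40.5 − (1/3)q_{Kora}) ⇒ (8/9)q_{Kora} = 157/6, so q_{Kora} = 29.4375.
Then q_{Largo} = 40.5 − (1/3)·29.4375 = 30.6875.
P_{Kora} = 357 − 3·29.4375 − 2·30.6875 = 207.3125.

207.3125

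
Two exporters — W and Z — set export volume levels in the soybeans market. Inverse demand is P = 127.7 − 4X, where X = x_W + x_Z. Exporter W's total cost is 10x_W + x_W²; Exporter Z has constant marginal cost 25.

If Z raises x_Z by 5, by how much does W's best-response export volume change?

Exporter W's profit: π = x_W(127.7 − 4(x_W + x_Z)) − 10x_W − x_W².
∂π/∂x_W = 117.7 − 10x_W − 4x_Z = 0, so x_W = 11.77 − 0.4x_Z.
The reaction-function slope is −0.4, so a 5-unit rise in x_Z moves x_W by −0.4 × 5 = −2. W's best response falls — the actions are strategic substitutes.

-2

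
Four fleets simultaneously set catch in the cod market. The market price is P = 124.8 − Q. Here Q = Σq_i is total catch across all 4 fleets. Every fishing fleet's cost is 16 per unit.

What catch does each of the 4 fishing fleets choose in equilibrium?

21.76

A representative fishing fleet's profit is π_i = q_i(124.8 − Q) − 16q_i, with Q = q_i + Σ_{j≠i} q_j.
First-order condition: 108.8 − 2q_i − Σ_{j≠i} q_j = 0.
In a symmetric equilibrium every fishing fleet chooses the same q, so Σ_{j≠i} q_j = 3q. The condition becomes 108.8 − 5q = 0, giving q = 108.8/5 = 21.76.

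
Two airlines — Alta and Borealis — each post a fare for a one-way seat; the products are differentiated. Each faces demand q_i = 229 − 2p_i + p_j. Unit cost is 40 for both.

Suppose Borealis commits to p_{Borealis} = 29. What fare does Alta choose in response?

84.5

Alta's profit: π = (p_{Alta} − 40)(229 − 2p_{Alta} + p_{Borealis}).
∂π/∂p_{Alta} = 309 − 4p_{Alta} + p_{Borealis} = 0 ⇒ p_{Alta} = 77.25 + 0.25p_{Borealis}.
At p_{Borealis} = 29: p_{Alta} = 77.25 + 0.25·29 = 84.5.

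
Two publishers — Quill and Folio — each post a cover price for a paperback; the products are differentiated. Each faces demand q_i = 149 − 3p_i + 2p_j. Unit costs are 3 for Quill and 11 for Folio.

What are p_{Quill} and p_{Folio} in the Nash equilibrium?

41, 44

Quill's profit: π = (p_{Quill} − 3)(149 − 3p_{Quill} + 2p_{Folio}).
∂π/∂p_{Quill} = 158 − 6p_{Quill} + 2p_{Folio} = 0 ⇒ p_{Quill} = 79/3 + (1/3)p_{Folio}.
Similarly p_{Folio} = 91/3 + (1/3)p_{Quill}.
Plugging p_{Folio} into Quill's best response: p_{Quill} = 79/3 + (1/3)(91/3 + (1/3)p_{Quill}) ⇒ (8/9)p_{Quill} = 328/9, so p_{Quill} = 41.
Then p_{Folio} = 91/3 + (1/3)·41 = 44.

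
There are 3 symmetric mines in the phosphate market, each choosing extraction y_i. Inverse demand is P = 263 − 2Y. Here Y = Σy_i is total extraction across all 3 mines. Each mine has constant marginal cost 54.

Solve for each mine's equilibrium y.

A representative mine's profit is π_i = y_i(263 − 2Y) − 54y_i, with Y = y_i + Σ_{j≠i} y_j.
First-order condition: 209 − 4y_i − 2Σ_{j≠i} y_j = 0.
With identical mines, set every y_j = y: then 209 − 4y − 4y = 0, i.e. y = 209/8 = 26.125.

26.125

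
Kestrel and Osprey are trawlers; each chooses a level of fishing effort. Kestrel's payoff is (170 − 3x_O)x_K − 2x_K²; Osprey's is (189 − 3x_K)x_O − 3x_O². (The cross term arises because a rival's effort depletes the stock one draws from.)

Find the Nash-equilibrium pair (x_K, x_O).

Expanding Kestrel's payoff: 170x_K − 3x_Ox_K − 2x_K².
∂π/∂x_K = 170 − 3x_O − 4x_K = 0, so x_K = 42.5 − 0.75x_O.
Likewise for Osprey: x_O = 31.5 − 0.5x_K.
Substituting the second reaction function into the first: x_K = 42.5 − 0.75(31.5 − 0.5x_K), which gives 0.625x_K = 18.875 ⇒ x_K = 30.2.
Then x_O = 31.5 − 0.5·30.2 = 16.4.

30.2, 16.4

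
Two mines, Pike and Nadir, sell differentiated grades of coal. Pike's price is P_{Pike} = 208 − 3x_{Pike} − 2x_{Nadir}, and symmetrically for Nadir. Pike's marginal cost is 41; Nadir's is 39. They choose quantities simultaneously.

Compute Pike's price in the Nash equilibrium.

Mine Pike's profit: π = x_{Pike}(208 − 3x_{Pike} − 2x_{Nadir}) − 41x_{Pike}.
∂π/∂x_{Pike} = 167 − 6x_{Pike} − 2x_{Nadir} = 0 ⇒ x_{Pike} = 167/6 − (1/3)x_{Nadir}.
Similarly x_{Nadir} = 169/6 − (1/3)x_{Pike}.
Solving the two reaction functions simultaneously: (1 − (−1/3)(−1/3))x_{Pike} = 167/6 − (1/3)·(169/6), so (8/9)x_{Pike} = 166/9 and x_{Pike} = 20.75.
Then x_{Nadir} = 169/6 − (1/3)·20.75 = 21.25.
P_{Pike} = 208 − 3·20.75 − 2·21.25 = 103.25.

103.25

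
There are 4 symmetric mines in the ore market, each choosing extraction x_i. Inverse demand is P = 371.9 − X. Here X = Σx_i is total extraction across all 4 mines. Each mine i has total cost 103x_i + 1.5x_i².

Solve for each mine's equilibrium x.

A representative mine's profit is π_i = x_i(371.9 − X) − 103x_i − 1.5x_i², with X = x_i + Σ_{j≠i} x_j.
First-order condition: 268.9 − 5x_i − Σ_{j≠i} x_j = 0.
Imposing symmetry (x_j = x for all j) turns Σ_{j≠i} x_j into 3x, so 268.9 = 8x and x = 33.6125.

33.6125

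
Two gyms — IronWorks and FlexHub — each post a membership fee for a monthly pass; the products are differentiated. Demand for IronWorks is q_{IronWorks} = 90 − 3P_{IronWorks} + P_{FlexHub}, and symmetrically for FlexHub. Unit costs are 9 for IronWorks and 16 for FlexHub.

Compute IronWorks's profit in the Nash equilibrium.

675

IronWorks's profit: π = (P_{IronWorks} − 9)(90 − 3P_{IronWorks} + P_{FlexHub}).
∂π/∂P_{IronWorks} = 117 − 6P_{IronWorks} + P_{FlexHub} = 0 ⇒ P_{IronWorks} = 19.5 + (1/6)P_{FlexHub}.
Similarly P_{FlexHub} = 23 + (1/6)P_{IronWorks}.
Substituting the second reaction function into the first: P_{IronWorks} = 19.5 + (1/6)(23 + (1/6)P_{IronWorks}), which gives (35/36)P_{IronWorks} = 70/3 ⇒ P_{IronWorks} = 24.
Then P_{FlexHub} = 23 + (1/6)·24 = 27.
q_{IronWorks} = 90 − 3·24 + 27 = 45.
Profit = (24 − 9)·45 = 675.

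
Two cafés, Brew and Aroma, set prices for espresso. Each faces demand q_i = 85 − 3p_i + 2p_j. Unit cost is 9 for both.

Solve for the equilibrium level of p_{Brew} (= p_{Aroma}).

28

Brew's profit: π = (p_{Brew} − 9)(85 − 3p_{Brew} + 2p_{Aroma}).
∂π/∂p_{Brew} = 112 − 6p_{Brew} + 2p_{Aroma} = 0 ⇒ p_{Brew} = 56/3 + (1/3)p_{Aroma}.
By symmetry p_{Aroma} = p_{Brew}; substituting into the reaction function, (2/3)p_{Brew} = 56/3 and p_{Brew} = 28.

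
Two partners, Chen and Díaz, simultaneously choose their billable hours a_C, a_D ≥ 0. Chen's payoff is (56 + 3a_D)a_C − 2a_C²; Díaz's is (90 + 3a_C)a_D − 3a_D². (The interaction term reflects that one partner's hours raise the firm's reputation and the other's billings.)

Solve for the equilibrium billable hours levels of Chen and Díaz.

40.4, 35.2

Expanding Chen's payoff: 56a_C + 3a_Da_C − 2a_C².
∂π/∂a_C = 56 + 3a_D − 4a_C = 0, so a_C = 14 + 0.75a_D.
Likewise for Díaz: a_D = 15 + 0.5a_C.
Solving the two reaction functions simultaneously: (1 − (0.75)(0.5))a_C = 14 + 0.75·15, so 0.625a_C = 25.25 and a_C = 40.4.
Then a_D = 15 + 0.5·40.4 = 35.2.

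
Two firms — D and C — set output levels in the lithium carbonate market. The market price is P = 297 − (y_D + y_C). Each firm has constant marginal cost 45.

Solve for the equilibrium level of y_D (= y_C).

Firm D's profit: π = y_D(297 − (y_D + y_C)) − 45y_D.
∂π/∂y_D = 252 − 2y_D − y_C = 0, so y_D = 126 − 0.5y_C.
By symmetry y_C = y_D; substituting into the reaction function, 1.5y_D = 126 and y_D = 84.

84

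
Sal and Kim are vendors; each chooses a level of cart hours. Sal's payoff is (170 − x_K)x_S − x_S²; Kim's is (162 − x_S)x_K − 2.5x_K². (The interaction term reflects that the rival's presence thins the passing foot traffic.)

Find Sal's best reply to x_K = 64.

53

Expanding Sal's payoff: 170x_S − x_Kx_S − x_S².
∂π/∂x_S = 170 − x_K − 2x_S = 0, so x_S = 85 − 0.5x_K.
At x_K = 64: x_S = 85 − 0.5·64 = 53.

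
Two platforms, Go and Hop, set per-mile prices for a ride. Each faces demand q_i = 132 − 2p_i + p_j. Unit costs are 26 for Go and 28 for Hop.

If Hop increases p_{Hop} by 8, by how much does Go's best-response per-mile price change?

Go's profit: π = (p_{Go} − 26)(132 − 2p_{Go} + p_{Hop}).
∂π/∂p_{Go} = 184 − 4p_{Go} + p_{Hop} = 0 ⇒ p_{Go} = 46 + 0.25p_{Hop}.
The reaction-function slope is 0.25, so an 8-unit rise in p_{Hop} moves p_{Go} by 0.25 × 8 = 2. Go's best response rises — the actions are strategic complements.

2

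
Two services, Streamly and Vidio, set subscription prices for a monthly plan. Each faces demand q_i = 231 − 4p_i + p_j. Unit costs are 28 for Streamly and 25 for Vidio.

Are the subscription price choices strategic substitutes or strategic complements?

Streamly's profit: π = (p_{Streamly} − 28)(231 − 4p_{Streamly} + p_{Vidio}).
∂π/∂p_{Streamly} = 343 − 8p_{Streamly} + p_{Vidio} = 0 ⇒ p_{Streamly} = 42.875 + 0.125p_{Vidio}.
The best-response slope dp_{Streamly}/dp_{Vidio} = 0.125 > 0: the reaction function is upward-sloping, so the choices are strategic complements.

strategic complements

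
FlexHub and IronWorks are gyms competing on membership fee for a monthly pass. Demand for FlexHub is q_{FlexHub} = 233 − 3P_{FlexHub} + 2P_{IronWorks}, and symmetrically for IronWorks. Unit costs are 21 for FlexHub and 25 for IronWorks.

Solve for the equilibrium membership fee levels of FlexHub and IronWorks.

FlexHub's profit: π = (P_{FlexHub} − 21)(233 − 3P_{FlexHub} + 2P_{IronWorks}).
∂π/∂P_{FlexHub} = 296 − 6P_{FlexHub} + 2P_{IronWorks} = 0 ⇒ P_{FlexHub} = 148/3 + (1/3)P_{IronWorks}.
Similarly P_{IronWorks} = 154/3 + (1/3)P_{FlexHub}.
Substituting the second reaction function into the first: P_{FlexHub} = 148/3 + (1/3)(154/3 + (1/3)P_{FlexHub}), which gives (8/9)P_{FlexHub} = 598/9 ⇒ P_{FlexHub} = 74.75.
Then P_{IronWorks} = 154/3 + (1/3)·74.75 = 76.25.

74.75, 76.25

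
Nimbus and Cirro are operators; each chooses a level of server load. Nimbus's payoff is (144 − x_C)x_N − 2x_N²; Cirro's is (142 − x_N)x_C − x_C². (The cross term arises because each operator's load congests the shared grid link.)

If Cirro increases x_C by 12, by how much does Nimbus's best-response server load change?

-3

Expanding Nimbus's payoff: 144x_N − x_Cx_N − 2x_N².
∂π/∂x_N = 144 − x_C − 4x_N = 0, so x_N = 36 − 0.25x_C.
The reaction-function slope is −0.25, so a 12-unit rise in x_C moves x_N by −0.25 × 12 = −3. Nimbus's best response falls — the actions are strategic substitutes.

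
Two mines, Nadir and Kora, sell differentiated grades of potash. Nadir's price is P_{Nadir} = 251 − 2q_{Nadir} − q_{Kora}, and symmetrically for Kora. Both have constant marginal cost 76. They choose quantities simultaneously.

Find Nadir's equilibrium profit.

2450

Mine Nadir's profit: π = q_{Nadir}(251 − 2q_{Nadir} − q_{Kora}) − 76q_{Nadir}.
∂π/∂q_{Nadir} = 175 − 4q_{Nadir} − q_{Kora} = 0 ⇒ q_{Nadir} = 43.75 − 0.25q_{Kora}.
By symmetry q_{Kora} = q_{Nadir}; substituting into the reaction function, 1.25q_{Nadir} = 43.75 and q_{Nadir} = 35.
P_{Nadir} = 251 − 2·35 − 35 = 146.
Profit = (146 − 76)·35 = 2450.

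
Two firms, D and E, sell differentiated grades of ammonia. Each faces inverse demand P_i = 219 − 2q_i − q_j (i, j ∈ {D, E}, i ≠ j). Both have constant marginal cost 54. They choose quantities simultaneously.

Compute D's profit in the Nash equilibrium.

2178

Firm D's profit: π = q_D(219 − 2q_D − q_E) − 54q_D.
∂π/∂q_D = 165 − 4q_D − q_E = 0 ⇒ q_D = 41.25 − 0.25q_E.
By symmetry q_E = q_D; substituting into the reaction function, 1.25q_D = 41.25 and q_D = 33.
P_D = 219 − 2·33 − 33 = 120.
Profit = (120 − 54)·33 = 2178.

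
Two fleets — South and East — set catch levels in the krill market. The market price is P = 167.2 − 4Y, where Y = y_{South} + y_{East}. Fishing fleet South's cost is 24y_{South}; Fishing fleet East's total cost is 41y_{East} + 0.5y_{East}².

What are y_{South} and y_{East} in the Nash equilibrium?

Fishing fleet South's profit: π = y_{South}(167.2 − 4(y_{South} + y_{East})) − 24y_{South}.
∂π/∂y_{South} = 143.2 − 8y_{South} − 4y_{East} = 0, so y_{South} = 17.9 − 0.5y_{East}.
For East: ∂π/∂y_{East} = 126.2 − 9y_{East} − 4y_{South} = 0 ⇒ y_{East} = 631/45 − (4/9)y_{South}.
Solving the two reaction functions simultaneously: (1 − (−0.5)(−4/9))y_{South} = 17.9 − 0.5·(631/45), so (7/9)y_{South} = 98/9 and y_{South} = 14.
Then y_{East} = 631/45 − (4/9)·14 = 7.8.

14, 7.8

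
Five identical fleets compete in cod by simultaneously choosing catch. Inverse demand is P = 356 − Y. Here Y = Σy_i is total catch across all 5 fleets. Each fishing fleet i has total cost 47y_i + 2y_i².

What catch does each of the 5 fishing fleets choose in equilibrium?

30.9

A representative fishing fleet's profit is π_i = y_i(356 − Y) − 47y_i − 2y_i², with Y = y_i + Σ_{j≠i} y_j.
First-order condition: 309 − 6y_i − Σ_{j≠i} y_j = 0.
In a symmetric equilibrium every fishing fleet chooses the same y, so Σ_{j≠i} y_j = 4y. The condition becomes 309 − 10y = 0, giving y = 309/10 = 30.9.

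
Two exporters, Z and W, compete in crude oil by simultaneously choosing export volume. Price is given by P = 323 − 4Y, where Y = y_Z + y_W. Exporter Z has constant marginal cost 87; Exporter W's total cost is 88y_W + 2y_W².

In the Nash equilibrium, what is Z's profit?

2237.29

Exporter Z's profit: π = y_Z(323 − 4(y_Z + y_W)) − 87y_Z.
∂π/∂y_Z = 236 − 8y_Z − 4y_W = 0, so y_Z = 29.5 − 0.5y_W.
For W: ∂π/∂y_W = 235 − 12y_W − 4y_Z = 0 ⇒ y_W = 235/12 − (1/3)y_Z.
Solving the two reaction functions simultaneously: (1 − (−0.5)(−1/3))y_Z = 29.5 − 0.5·(235/12), so (5/6)y_Z = 473/24 and y_Z = 23.65.
Then y_W = 235/12 − (1/3)·23.65 = 11.7.
Price P = 323 − 4·35.35 = 181.6.
Z's profit: (181.6 − 87)·23.65 = 2237.29.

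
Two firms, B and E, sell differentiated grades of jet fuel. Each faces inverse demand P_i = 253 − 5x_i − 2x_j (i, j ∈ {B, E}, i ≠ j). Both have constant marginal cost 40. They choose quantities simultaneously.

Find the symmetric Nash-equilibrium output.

Firm B's profit: π = x_B(253 − 5x_B − 2x_E) − 40x_B.
∂π/∂x_B = 213 − 10x_B − 2x_E = 0 ⇒ x_B = 21.3 − 0.2x_E.
The game is symmetric, so in equilibrium x_E = x_B: the reaction function gives 1.2x_B = 21.3, hence x_B = 17.75.

17.75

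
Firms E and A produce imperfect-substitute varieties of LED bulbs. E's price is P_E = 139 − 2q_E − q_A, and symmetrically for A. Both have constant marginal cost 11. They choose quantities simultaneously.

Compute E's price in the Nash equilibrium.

62.2

Firm E's profit: π = q_E(139 − 2q_E − q_A) − 11q_E.
∂π/∂q_E = 128 − 4q_E − q_A = 0 ⇒ q_E = 32 − 0.25q_A.
The game is symmetric, so in equilibrium q_A = q_E: the reaction function gives 1.25q_E = 32, hence q_E = 25.6.
P_E = 139 − 2·25.6 − 25.6 = 62.2.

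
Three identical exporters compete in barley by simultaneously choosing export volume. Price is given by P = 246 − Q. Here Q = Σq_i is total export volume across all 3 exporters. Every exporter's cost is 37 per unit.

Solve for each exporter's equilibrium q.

A representative exporter's profit is π_i = q_i(246 − Q) − 37q_i, with Q = q_i + Σ_{j≠i} q_j.
First-order condition: 209 − 2q_i − Σ_{j≠i} q_j = 0.
With identical exporters, set every q_j = q: then 209 − 2q − 2q = 0, i.e. q = 209/4 = 52.25.

52.25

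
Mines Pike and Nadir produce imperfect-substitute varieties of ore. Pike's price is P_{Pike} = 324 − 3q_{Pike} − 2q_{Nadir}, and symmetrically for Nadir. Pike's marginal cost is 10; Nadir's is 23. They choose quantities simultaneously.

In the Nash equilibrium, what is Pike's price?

Mine Pike's profit: π = q_{Pike}(324 − 3q_{Pike} − 2q_{Nadir}) − 10q_{Pike}.
∂π/∂q_{Pike} = 314 − 6q_{Pike} − 2q_{Nadir} = 0 ⇒ q_{Pike} = 157/3 − (1/3)q_{Nadir}.
Similarly q_{Nadir} = 301/6 − (1/3)q_{Pike}.
Solving the two reaction functions simultaneously: (1 − (−1/3)(−1/3))q_{Pike} = 157/3 − (1/3)·(301/6), so (8/9)q_{Pike} = 641/18 and q_{Pike} = 40.0625.
Then q_{Nadir} = 301/6 − (1/3)·40.0625 = 36.8125.
P_{Pike} = 324 − 3·40.0625 − 2·36.8125 = 130.1875.

130.1875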